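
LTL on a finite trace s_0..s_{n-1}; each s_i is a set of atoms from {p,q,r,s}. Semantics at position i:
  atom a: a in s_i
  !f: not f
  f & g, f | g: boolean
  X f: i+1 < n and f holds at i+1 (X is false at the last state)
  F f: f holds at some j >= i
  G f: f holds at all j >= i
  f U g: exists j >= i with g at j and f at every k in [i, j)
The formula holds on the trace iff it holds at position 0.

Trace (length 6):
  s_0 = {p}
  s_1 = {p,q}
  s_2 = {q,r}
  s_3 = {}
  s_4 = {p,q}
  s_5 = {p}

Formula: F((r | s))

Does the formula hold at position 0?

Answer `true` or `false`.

Answer: true

Derivation:
s_0={p}: F((r | s))=True (r | s)=False r=False s=False
s_1={p,q}: F((r | s))=True (r | s)=False r=False s=False
s_2={q,r}: F((r | s))=True (r | s)=True r=True s=False
s_3={}: F((r | s))=False (r | s)=False r=False s=False
s_4={p,q}: F((r | s))=False (r | s)=False r=False s=False
s_5={p}: F((r | s))=False (r | s)=False r=False s=False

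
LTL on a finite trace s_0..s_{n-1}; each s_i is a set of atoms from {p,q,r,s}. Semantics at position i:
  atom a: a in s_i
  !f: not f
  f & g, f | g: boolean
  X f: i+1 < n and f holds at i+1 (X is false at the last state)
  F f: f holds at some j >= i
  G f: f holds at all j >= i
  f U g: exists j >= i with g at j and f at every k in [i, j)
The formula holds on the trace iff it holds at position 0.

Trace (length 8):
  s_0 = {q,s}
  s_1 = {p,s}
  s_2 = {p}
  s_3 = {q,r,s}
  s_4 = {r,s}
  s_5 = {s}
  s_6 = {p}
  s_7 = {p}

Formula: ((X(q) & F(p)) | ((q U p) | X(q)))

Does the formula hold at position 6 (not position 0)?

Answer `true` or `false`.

s_0={q,s}: ((X(q) & F(p)) | ((q U p) | X(q)))=True (X(q) & F(p))=False X(q)=False q=True F(p)=True p=False ((q U p) | X(q))=True (q U p)=True
s_1={p,s}: ((X(q) & F(p)) | ((q U p) | X(q)))=True (X(q) & F(p))=False X(q)=False q=False F(p)=True p=True ((q U p) | X(q))=True (q U p)=True
s_2={p}: ((X(q) & F(p)) | ((q U p) | X(q)))=True (X(q) & F(p))=True X(q)=True q=False F(p)=True p=True ((q U p) | X(q))=True (q U p)=True
s_3={q,r,s}: ((X(q) & F(p)) | ((q U p) | X(q)))=False (X(q) & F(p))=False X(q)=False q=True F(p)=True p=False ((q U p) | X(q))=False (q U p)=False
s_4={r,s}: ((X(q) & F(p)) | ((q U p) | X(q)))=False (X(q) & F(p))=False X(q)=False q=False F(p)=True p=False ((q U p) | X(q))=False (q U p)=False
s_5={s}: ((X(q) & F(p)) | ((q U p) | X(q)))=False (X(q) & F(p))=False X(q)=False q=False F(p)=True p=False ((q U p) | X(q))=False (q U p)=False
s_6={p}: ((X(q) & F(p)) | ((q U p) | X(q)))=True (X(q) & F(p))=False X(q)=False q=False F(p)=True p=True ((q U p) | X(q))=True (q U p)=True
s_7={p}: ((X(q) & F(p)) | ((q U p) | X(q)))=True (X(q) & F(p))=False X(q)=False q=False F(p)=True p=True ((q U p) | X(q))=True (q U p)=True
Evaluating at position 6: result = True

Answer: true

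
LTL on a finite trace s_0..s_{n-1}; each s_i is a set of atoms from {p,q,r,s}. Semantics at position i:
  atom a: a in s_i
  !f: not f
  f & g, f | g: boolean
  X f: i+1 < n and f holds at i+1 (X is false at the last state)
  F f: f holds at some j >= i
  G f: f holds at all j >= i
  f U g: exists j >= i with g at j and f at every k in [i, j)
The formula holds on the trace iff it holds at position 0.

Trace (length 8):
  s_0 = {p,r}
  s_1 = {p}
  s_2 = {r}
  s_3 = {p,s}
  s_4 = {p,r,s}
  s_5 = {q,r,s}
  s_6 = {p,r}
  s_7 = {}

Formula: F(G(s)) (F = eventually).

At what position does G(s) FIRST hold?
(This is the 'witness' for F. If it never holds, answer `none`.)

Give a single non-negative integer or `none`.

Answer: none

Derivation:
s_0={p,r}: G(s)=False s=False
s_1={p}: G(s)=False s=False
s_2={r}: G(s)=False s=False
s_3={p,s}: G(s)=False s=True
s_4={p,r,s}: G(s)=False s=True
s_5={q,r,s}: G(s)=False s=True
s_6={p,r}: G(s)=False s=False
s_7={}: G(s)=False s=False
F(G(s)) does not hold (no witness exists).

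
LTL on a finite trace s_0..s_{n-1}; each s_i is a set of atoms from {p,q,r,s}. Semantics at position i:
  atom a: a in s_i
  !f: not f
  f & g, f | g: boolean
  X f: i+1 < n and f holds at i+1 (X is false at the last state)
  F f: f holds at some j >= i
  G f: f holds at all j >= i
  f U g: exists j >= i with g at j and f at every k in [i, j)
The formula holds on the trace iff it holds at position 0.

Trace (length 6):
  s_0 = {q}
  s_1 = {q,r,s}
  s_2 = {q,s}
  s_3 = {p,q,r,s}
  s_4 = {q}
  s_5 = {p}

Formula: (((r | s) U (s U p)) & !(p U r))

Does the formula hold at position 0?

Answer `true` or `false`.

Answer: false

Derivation:
s_0={q}: (((r | s) U (s U p)) & !(p U r))=False ((r | s) U (s U p))=False (r | s)=False r=False s=False (s U p)=False p=False !(p U r)=True (p U r)=False
s_1={q,r,s}: (((r | s) U (s U p)) & !(p U r))=False ((r | s) U (s U p))=True (r | s)=True r=True s=True (s U p)=True p=False !(p U r)=False (p U r)=True
s_2={q,s}: (((r | s) U (s U p)) & !(p U r))=True ((r | s) U (s U p))=True (r | s)=True r=False s=True (s U p)=True p=False !(p U r)=True (p U r)=False
s_3={p,q,r,s}: (((r | s) U (s U p)) & !(p U r))=False ((r | s) U (s U p))=True (r | s)=True r=True s=True (s U p)=True p=True !(p U r)=False (p U r)=True
s_4={q}: (((r | s) U (s U p)) & !(p U r))=False ((r | s) U (s U p))=False (r | s)=False r=False s=False (s U p)=False p=False !(p U r)=True (p U r)=False
s_5={p}: (((r | s) U (s U p)) & !(p U r))=True ((r | s) U (s U p))=True (r | s)=False r=False s=False (s U p)=True p=True !(p U r)=True (p U r)=False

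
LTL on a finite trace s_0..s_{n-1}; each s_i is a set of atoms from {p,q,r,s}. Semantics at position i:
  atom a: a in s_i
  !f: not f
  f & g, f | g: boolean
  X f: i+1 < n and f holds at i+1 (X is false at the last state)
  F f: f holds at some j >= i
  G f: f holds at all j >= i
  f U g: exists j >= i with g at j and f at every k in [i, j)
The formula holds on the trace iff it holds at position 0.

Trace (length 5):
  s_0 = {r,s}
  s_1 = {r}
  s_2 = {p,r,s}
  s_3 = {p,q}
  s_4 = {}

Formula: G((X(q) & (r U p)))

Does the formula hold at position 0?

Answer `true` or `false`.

Answer: false

Derivation:
s_0={r,s}: G((X(q) & (r U p)))=False (X(q) & (r U p))=False X(q)=False q=False (r U p)=True r=True p=False
s_1={r}: G((X(q) & (r U p)))=False (X(q) & (r U p))=False X(q)=False q=False (r U p)=True r=True p=False
s_2={p,r,s}: G((X(q) & (r U p)))=False (X(q) & (r U p))=True X(q)=True q=False (r U p)=True r=True p=True
s_3={p,q}: G((X(q) & (r U p)))=False (X(q) & (r U p))=False X(q)=False q=True (r U p)=True r=False p=True
s_4={}: G((X(q) & (r U p)))=False (X(q) & (r U p))=False X(q)=False q=False (r U p)=False r=False p=False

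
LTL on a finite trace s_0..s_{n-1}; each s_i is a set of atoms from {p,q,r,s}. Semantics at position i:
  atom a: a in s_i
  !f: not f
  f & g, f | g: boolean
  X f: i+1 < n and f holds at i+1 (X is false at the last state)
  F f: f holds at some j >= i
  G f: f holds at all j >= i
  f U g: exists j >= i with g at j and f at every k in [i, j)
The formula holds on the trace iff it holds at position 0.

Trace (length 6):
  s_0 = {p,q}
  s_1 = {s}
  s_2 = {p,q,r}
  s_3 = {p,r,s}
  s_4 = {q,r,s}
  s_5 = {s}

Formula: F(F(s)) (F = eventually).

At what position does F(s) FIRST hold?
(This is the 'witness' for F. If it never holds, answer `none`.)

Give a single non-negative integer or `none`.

s_0={p,q}: F(s)=True s=False
s_1={s}: F(s)=True s=True
s_2={p,q,r}: F(s)=True s=False
s_3={p,r,s}: F(s)=True s=True
s_4={q,r,s}: F(s)=True s=True
s_5={s}: F(s)=True s=True
F(F(s)) holds; first witness at position 0.

Answer: 0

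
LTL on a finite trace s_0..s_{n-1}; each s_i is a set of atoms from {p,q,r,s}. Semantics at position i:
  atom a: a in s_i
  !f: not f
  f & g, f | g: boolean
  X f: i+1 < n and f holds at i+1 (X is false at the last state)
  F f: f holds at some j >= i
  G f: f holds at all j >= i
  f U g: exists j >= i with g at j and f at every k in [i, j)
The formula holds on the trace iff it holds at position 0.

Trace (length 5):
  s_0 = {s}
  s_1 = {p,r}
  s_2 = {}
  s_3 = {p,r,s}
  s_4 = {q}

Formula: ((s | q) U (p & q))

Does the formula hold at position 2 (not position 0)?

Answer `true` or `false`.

Answer: false

Derivation:
s_0={s}: ((s | q) U (p & q))=False (s | q)=True s=True q=False (p & q)=False p=False
s_1={p,r}: ((s | q) U (p & q))=False (s | q)=False s=False q=False (p & q)=False p=True
s_2={}: ((s | q) U (p & q))=False (s | q)=False s=False q=False (p & q)=False p=False
s_3={p,r,s}: ((s | q) U (p & q))=False (s | q)=True s=True q=False (p & q)=False p=True
s_4={q}: ((s | q) U (p & q))=False (s | q)=True s=False q=True (p & q)=False p=False
Evaluating at position 2: result = False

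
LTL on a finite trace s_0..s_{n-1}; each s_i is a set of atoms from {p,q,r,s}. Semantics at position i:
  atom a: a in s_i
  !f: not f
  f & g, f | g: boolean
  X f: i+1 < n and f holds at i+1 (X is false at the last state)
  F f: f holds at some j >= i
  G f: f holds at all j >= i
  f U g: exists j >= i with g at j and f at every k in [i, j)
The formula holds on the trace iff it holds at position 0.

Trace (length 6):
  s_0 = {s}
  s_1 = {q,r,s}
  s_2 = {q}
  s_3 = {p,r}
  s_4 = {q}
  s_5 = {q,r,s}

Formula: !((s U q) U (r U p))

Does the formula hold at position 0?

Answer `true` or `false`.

s_0={s}: !((s U q) U (r U p))=False ((s U q) U (r U p))=True (s U q)=True s=True q=False (r U p)=False r=False p=False
s_1={q,r,s}: !((s U q) U (r U p))=False ((s U q) U (r U p))=True (s U q)=True s=True q=True (r U p)=False r=True p=False
s_2={q}: !((s U q) U (r U p))=False ((s U q) U (r U p))=True (s U q)=True s=False q=True (r U p)=False r=False p=False
s_3={p,r}: !((s U q) U (r U p))=False ((s U q) U (r U p))=True (s U q)=False s=False q=False (r U p)=True r=True p=True
s_4={q}: !((s U q) U (r U p))=True ((s U q) U (r U p))=False (s U q)=True s=False q=True (r U p)=False r=False p=False
s_5={q,r,s}: !((s U q) U (r U p))=True ((s U q) U (r U p))=False (s U q)=True s=True q=True (r U p)=False r=True p=False

Answer: false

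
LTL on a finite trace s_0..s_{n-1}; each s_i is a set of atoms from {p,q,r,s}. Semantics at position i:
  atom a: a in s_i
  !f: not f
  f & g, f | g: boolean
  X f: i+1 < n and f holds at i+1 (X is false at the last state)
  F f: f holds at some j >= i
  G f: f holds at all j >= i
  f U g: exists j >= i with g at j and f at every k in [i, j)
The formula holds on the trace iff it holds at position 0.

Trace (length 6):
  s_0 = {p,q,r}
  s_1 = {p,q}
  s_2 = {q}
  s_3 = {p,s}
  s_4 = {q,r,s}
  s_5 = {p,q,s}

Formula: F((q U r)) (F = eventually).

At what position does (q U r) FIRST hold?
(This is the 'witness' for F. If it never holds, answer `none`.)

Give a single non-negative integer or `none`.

Answer: 0

Derivation:
s_0={p,q,r}: (q U r)=True q=True r=True
s_1={p,q}: (q U r)=False q=True r=False
s_2={q}: (q U r)=False q=True r=False
s_3={p,s}: (q U r)=False q=False r=False
s_4={q,r,s}: (q U r)=True q=True r=True
s_5={p,q,s}: (q U r)=False q=True r=False
F((q U r)) holds; first witness at position 0.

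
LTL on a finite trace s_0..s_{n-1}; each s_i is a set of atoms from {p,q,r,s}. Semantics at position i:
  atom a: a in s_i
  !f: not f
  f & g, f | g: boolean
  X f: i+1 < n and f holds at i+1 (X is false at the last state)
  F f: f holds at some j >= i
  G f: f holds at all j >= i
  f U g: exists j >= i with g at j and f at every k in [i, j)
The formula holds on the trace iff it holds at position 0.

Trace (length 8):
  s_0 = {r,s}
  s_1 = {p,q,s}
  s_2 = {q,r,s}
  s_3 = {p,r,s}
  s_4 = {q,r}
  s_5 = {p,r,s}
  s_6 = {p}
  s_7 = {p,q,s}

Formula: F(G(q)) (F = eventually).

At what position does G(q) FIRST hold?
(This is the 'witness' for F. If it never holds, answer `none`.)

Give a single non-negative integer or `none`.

s_0={r,s}: G(q)=False q=False
s_1={p,q,s}: G(q)=False q=True
s_2={q,r,s}: G(q)=False q=True
s_3={p,r,s}: G(q)=False q=False
s_4={q,r}: G(q)=False q=True
s_5={p,r,s}: G(q)=False q=False
s_6={p}: G(q)=False q=False
s_7={p,q,s}: G(q)=True q=True
F(G(q)) holds; first witness at position 7.

Answer: 7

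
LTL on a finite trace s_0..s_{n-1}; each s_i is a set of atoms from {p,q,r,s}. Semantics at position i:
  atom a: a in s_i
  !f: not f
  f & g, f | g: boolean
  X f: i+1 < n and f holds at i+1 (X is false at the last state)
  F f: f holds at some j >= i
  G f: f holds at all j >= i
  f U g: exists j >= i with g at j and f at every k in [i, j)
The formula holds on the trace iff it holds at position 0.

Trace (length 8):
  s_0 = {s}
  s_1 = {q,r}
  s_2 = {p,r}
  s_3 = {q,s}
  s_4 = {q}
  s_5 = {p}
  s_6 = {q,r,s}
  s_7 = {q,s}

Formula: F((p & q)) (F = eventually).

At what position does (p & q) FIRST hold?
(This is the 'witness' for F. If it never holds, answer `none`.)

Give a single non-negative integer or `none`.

s_0={s}: (p & q)=False p=False q=False
s_1={q,r}: (p & q)=False p=False q=True
s_2={p,r}: (p & q)=False p=True q=False
s_3={q,s}: (p & q)=False p=False q=True
s_4={q}: (p & q)=False p=False q=True
s_5={p}: (p & q)=False p=True q=False
s_6={q,r,s}: (p & q)=False p=False q=True
s_7={q,s}: (p & q)=False p=False q=True
F((p & q)) does not hold (no witness exists).

Answer: none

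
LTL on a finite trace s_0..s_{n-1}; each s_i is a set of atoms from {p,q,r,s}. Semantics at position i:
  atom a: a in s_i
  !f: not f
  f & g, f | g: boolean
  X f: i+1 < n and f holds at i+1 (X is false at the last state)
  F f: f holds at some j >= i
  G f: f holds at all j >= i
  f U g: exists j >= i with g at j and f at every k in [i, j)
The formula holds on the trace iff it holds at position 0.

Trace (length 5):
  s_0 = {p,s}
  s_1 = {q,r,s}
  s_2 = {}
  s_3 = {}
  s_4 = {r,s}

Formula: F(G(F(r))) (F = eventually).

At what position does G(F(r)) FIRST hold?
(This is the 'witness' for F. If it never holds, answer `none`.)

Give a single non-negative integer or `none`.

Answer: 0

Derivation:
s_0={p,s}: G(F(r))=True F(r)=True r=False
s_1={q,r,s}: G(F(r))=True F(r)=True r=True
s_2={}: G(F(r))=True F(r)=True r=False
s_3={}: G(F(r))=True F(r)=True r=False
s_4={r,s}: G(F(r))=True F(r)=True r=True
F(G(F(r))) holds; first witness at position 0.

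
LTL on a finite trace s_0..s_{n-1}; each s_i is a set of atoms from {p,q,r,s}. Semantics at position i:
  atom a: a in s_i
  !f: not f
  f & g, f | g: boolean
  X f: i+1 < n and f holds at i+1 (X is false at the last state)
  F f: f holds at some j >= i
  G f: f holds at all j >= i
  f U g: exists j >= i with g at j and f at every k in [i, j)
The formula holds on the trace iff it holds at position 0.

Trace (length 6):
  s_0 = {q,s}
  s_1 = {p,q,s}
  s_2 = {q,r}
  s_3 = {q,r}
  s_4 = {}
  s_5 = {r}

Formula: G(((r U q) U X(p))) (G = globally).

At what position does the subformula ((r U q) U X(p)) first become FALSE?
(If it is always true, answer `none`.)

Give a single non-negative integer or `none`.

Answer: 1

Derivation:
s_0={q,s}: ((r U q) U X(p))=True (r U q)=True r=False q=True X(p)=True p=False
s_1={p,q,s}: ((r U q) U X(p))=False (r U q)=True r=False q=True X(p)=False p=True
s_2={q,r}: ((r U q) U X(p))=False (r U q)=True r=True q=True X(p)=False p=False
s_3={q,r}: ((r U q) U X(p))=False (r U q)=True r=True q=True X(p)=False p=False
s_4={}: ((r U q) U X(p))=False (r U q)=False r=False q=False X(p)=False p=False
s_5={r}: ((r U q) U X(p))=False (r U q)=False r=True q=False X(p)=False p=False
G(((r U q) U X(p))) holds globally = False
First violation at position 1.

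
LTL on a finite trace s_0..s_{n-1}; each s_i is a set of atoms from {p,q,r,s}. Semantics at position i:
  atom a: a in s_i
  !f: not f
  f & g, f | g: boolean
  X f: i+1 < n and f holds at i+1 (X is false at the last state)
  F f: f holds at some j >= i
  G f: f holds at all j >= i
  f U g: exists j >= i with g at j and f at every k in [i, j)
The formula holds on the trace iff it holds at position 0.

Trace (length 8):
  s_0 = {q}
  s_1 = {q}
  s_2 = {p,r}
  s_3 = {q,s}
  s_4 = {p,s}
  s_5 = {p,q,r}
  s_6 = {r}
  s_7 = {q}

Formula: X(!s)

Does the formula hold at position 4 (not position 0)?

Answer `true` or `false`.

Answer: true

Derivation:
s_0={q}: X(!s)=True !s=True s=False
s_1={q}: X(!s)=True !s=True s=False
s_2={p,r}: X(!s)=False !s=True s=False
s_3={q,s}: X(!s)=False !s=False s=True
s_4={p,s}: X(!s)=True !s=False s=True
s_5={p,q,r}: X(!s)=True !s=True s=False
s_6={r}: X(!s)=True !s=True s=False
s_7={q}: X(!s)=False !s=True s=False
Evaluating at position 4: result = True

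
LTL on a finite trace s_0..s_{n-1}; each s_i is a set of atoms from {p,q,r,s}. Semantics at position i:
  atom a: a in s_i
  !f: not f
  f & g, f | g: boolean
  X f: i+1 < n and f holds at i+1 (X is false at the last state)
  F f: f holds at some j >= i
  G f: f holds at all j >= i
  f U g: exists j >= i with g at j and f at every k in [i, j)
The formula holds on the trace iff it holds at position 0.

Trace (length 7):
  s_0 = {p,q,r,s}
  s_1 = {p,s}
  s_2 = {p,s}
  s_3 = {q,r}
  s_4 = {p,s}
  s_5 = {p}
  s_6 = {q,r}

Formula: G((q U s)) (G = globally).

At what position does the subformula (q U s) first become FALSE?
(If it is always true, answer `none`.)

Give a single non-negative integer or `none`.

s_0={p,q,r,s}: (q U s)=True q=True s=True
s_1={p,s}: (q U s)=True q=False s=True
s_2={p,s}: (q U s)=True q=False s=True
s_3={q,r}: (q U s)=True q=True s=False
s_4={p,s}: (q U s)=True q=False s=True
s_5={p}: (q U s)=False q=False s=False
s_6={q,r}: (q U s)=False q=True s=False
G((q U s)) holds globally = False
First violation at position 5.

Answer: 5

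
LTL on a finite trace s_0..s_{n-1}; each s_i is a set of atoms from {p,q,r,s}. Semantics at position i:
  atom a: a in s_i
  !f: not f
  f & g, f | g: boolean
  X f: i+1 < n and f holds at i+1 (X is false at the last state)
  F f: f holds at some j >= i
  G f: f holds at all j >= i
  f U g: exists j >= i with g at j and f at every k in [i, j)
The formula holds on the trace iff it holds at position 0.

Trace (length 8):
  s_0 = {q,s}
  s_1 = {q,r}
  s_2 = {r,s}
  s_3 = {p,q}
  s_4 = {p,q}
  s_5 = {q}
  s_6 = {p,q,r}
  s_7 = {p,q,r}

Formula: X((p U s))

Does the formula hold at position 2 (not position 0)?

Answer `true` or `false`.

Answer: false

Derivation:
s_0={q,s}: X((p U s))=False (p U s)=True p=False s=True
s_1={q,r}: X((p U s))=True (p U s)=False p=False s=False
s_2={r,s}: X((p U s))=False (p U s)=True p=False s=True
s_3={p,q}: X((p U s))=False (p U s)=False p=True s=False
s_4={p,q}: X((p U s))=False (p U s)=False p=True s=False
s_5={q}: X((p U s))=False (p U s)=False p=False s=False
s_6={p,q,r}: X((p U s))=False (p U s)=False p=True s=False
s_7={p,q,r}: X((p U s))=False (p U s)=False p=True s=False
Evaluating at position 2: result = False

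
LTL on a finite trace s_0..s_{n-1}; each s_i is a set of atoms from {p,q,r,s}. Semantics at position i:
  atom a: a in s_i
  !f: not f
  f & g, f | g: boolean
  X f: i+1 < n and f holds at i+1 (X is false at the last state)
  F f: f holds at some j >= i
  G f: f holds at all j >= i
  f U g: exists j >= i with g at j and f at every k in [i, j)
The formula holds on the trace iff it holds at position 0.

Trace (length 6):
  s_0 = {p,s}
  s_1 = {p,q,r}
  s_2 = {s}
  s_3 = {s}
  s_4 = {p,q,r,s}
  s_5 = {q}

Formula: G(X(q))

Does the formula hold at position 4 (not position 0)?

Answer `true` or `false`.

s_0={p,s}: G(X(q))=False X(q)=True q=False
s_1={p,q,r}: G(X(q))=False X(q)=False q=True
s_2={s}: G(X(q))=False X(q)=False q=False
s_3={s}: G(X(q))=False X(q)=True q=False
s_4={p,q,r,s}: G(X(q))=False X(q)=True q=True
s_5={q}: G(X(q))=False X(q)=False q=True
Evaluating at position 4: result = False

Answer: false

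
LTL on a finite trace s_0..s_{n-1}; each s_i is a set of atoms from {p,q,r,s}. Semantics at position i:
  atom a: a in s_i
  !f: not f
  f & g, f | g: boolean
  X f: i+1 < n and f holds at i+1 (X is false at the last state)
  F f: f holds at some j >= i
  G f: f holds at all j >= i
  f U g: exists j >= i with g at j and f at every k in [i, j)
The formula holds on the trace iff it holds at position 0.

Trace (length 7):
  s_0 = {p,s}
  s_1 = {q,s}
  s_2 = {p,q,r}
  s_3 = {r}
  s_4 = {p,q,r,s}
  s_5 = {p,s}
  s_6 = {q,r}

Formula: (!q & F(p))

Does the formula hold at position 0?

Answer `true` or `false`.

s_0={p,s}: (!q & F(p))=True !q=True q=False F(p)=True p=True
s_1={q,s}: (!q & F(p))=False !q=False q=True F(p)=True p=False
s_2={p,q,r}: (!q & F(p))=False !q=False q=True F(p)=True p=True
s_3={r}: (!q & F(p))=True !q=True q=False F(p)=True p=False
s_4={p,q,r,s}: (!q & F(p))=False !q=False q=True F(p)=True p=True
s_5={p,s}: (!q & F(p))=True !q=True q=False F(p)=True p=True
s_6={q,r}: (!q & F(p))=False !q=False q=True F(p)=False p=False

Answer: true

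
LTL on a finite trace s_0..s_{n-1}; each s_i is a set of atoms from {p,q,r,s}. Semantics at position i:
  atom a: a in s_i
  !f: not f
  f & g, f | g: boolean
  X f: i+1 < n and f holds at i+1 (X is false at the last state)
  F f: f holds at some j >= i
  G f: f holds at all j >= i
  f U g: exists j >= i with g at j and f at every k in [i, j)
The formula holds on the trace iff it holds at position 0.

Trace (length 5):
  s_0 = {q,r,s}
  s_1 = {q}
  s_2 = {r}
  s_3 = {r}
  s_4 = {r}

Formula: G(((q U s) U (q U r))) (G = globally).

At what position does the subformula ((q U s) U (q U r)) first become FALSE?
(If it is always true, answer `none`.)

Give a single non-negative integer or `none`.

Answer: none

Derivation:
s_0={q,r,s}: ((q U s) U (q U r))=True (q U s)=True q=True s=True (q U r)=True r=True
s_1={q}: ((q U s) U (q U r))=True (q U s)=False q=True s=False (q U r)=True r=False
s_2={r}: ((q U s) U (q U r))=True (q U s)=False q=False s=False (q U r)=True r=True
s_3={r}: ((q U s) U (q U r))=True (q U s)=False q=False s=False (q U r)=True r=True
s_4={r}: ((q U s) U (q U r))=True (q U s)=False q=False s=False (q U r)=True r=True
G(((q U s) U (q U r))) holds globally = True
No violation — formula holds at every position.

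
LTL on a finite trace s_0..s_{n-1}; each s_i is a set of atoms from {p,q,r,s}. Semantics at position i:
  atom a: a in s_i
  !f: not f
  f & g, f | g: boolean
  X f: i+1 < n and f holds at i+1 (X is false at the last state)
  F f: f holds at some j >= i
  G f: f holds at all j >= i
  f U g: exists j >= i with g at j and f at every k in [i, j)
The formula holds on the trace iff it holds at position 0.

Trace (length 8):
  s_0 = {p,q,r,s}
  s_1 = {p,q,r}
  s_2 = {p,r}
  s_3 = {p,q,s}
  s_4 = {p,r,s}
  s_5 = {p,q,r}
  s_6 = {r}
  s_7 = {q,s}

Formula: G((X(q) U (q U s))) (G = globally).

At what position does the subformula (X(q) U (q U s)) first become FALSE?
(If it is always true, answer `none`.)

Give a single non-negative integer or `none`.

Answer: 1

Derivation:
s_0={p,q,r,s}: (X(q) U (q U s))=True X(q)=True q=True (q U s)=True s=True
s_1={p,q,r}: (X(q) U (q U s))=False X(q)=False q=True (q U s)=False s=False
s_2={p,r}: (X(q) U (q U s))=True X(q)=True q=False (q U s)=False s=False
s_3={p,q,s}: (X(q) U (q U s))=True X(q)=False q=True (q U s)=True s=True
s_4={p,r,s}: (X(q) U (q U s))=True X(q)=True q=False (q U s)=True s=True
s_5={p,q,r}: (X(q) U (q U s))=False X(q)=False q=True (q U s)=False s=False
s_6={r}: (X(q) U (q U s))=True X(q)=True q=False (q U s)=False s=False
s_7={q,s}: (X(q) U (q U s))=True X(q)=False q=True (q U s)=True s=True
G((X(q) U (q U s))) holds globally = False
First violation at position 1.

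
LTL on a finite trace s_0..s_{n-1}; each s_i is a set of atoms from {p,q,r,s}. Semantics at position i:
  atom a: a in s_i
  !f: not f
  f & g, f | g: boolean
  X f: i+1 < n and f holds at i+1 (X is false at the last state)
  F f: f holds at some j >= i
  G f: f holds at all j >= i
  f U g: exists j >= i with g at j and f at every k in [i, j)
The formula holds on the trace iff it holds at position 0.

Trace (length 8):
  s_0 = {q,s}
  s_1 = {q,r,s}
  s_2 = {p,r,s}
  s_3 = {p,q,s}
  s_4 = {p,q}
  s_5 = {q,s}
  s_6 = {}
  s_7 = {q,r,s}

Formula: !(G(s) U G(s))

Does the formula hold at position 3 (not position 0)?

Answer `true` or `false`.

Answer: true

Derivation:
s_0={q,s}: !(G(s) U G(s))=True (G(s) U G(s))=False G(s)=False s=True
s_1={q,r,s}: !(G(s) U G(s))=True (G(s) U G(s))=False G(s)=False s=True
s_2={p,r,s}: !(G(s) U G(s))=True (G(s) U G(s))=False G(s)=False s=True
s_3={p,q,s}: !(G(s) U G(s))=True (G(s) U G(s))=False G(s)=False s=True
s_4={p,q}: !(G(s) U G(s))=True (G(s) U G(s))=False G(s)=False s=False
s_5={q,s}: !(G(s) U G(s))=True (G(s) U G(s))=False G(s)=False s=True
s_6={}: !(G(s) U G(s))=True (G(s) U G(s))=False G(s)=False s=False
s_7={q,r,s}: !(G(s) U G(s))=False (G(s) U G(s))=True G(s)=True s=True
Evaluating at position 3: result = True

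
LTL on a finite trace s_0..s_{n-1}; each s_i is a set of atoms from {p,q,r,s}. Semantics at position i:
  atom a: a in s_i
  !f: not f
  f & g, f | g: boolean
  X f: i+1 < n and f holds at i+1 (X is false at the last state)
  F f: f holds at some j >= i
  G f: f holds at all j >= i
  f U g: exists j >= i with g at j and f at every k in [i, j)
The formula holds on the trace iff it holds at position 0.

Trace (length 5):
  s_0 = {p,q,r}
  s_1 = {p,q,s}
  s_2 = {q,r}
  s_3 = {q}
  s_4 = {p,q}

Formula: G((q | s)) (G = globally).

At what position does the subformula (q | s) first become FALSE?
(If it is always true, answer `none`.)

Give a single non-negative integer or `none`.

s_0={p,q,r}: (q | s)=True q=True s=False
s_1={p,q,s}: (q | s)=True q=True s=True
s_2={q,r}: (q | s)=True q=True s=False
s_3={q}: (q | s)=True q=True s=False
s_4={p,q}: (q | s)=True q=True s=False
G((q | s)) holds globally = True
No violation — formula holds at every position.

Answer: none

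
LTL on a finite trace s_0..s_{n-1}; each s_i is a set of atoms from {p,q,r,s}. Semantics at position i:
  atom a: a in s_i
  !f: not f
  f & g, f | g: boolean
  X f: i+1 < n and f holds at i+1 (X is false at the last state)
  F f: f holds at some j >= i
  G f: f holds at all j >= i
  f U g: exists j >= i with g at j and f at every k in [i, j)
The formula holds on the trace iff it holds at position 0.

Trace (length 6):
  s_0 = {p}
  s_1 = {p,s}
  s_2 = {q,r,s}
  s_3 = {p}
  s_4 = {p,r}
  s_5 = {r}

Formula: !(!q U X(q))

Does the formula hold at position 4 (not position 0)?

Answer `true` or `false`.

Answer: true

Derivation:
s_0={p}: !(!q U X(q))=False (!q U X(q))=True !q=True q=False X(q)=False
s_1={p,s}: !(!q U X(q))=False (!q U X(q))=True !q=True q=False X(q)=True
s_2={q,r,s}: !(!q U X(q))=True (!q U X(q))=False !q=False q=True X(q)=False
s_3={p}: !(!q U X(q))=True (!q U X(q))=False !q=True q=False X(q)=False
s_4={p,r}: !(!q U X(q))=True (!q U X(q))=False !q=True q=False X(q)=False
s_5={r}: !(!q U X(q))=True (!q U X(q))=False !q=True q=False X(q)=False
Evaluating at position 4: result = True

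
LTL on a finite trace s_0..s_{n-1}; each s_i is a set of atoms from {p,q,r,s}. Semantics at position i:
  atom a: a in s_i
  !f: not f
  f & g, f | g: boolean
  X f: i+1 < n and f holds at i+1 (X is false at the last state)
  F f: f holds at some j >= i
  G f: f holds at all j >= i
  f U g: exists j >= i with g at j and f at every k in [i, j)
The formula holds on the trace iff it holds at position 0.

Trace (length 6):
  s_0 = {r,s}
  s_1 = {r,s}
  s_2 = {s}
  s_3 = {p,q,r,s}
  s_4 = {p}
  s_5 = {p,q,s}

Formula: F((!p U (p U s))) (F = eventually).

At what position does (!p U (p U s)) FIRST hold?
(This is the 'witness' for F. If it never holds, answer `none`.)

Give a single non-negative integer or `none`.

Answer: 0

Derivation:
s_0={r,s}: (!p U (p U s))=True !p=True p=False (p U s)=True s=True
s_1={r,s}: (!p U (p U s))=True !p=True p=False (p U s)=True s=True
s_2={s}: (!p U (p U s))=True !p=True p=False (p U s)=True s=True
s_3={p,q,r,s}: (!p U (p U s))=True !p=False p=True (p U s)=True s=True
s_4={p}: (!p U (p U s))=True !p=False p=True (p U s)=True s=False
s_5={p,q,s}: (!p U (p U s))=True !p=False p=True (p U s)=True s=True
F((!p U (p U s))) holds; first witness at position 0.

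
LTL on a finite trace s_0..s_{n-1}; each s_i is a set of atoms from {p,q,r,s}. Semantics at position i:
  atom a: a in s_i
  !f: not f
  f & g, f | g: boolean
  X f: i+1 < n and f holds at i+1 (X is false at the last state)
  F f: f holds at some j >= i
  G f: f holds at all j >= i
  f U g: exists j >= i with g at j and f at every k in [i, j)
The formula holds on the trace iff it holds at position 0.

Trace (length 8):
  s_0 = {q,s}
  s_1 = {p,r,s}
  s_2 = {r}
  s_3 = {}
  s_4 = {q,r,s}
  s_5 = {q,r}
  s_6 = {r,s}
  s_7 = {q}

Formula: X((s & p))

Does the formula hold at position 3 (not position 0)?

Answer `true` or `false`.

s_0={q,s}: X((s & p))=True (s & p)=False s=True p=False
s_1={p,r,s}: X((s & p))=False (s & p)=True s=True p=True
s_2={r}: X((s & p))=False (s & p)=False s=False p=False
s_3={}: X((s & p))=False (s & p)=False s=False p=False
s_4={q,r,s}: X((s & p))=False (s & p)=False s=True p=False
s_5={q,r}: X((s & p))=False (s & p)=False s=False p=False
s_6={r,s}: X((s & p))=False (s & p)=False s=True p=False
s_7={q}: X((s & p))=False (s & p)=False s=False p=False
Evaluating at position 3: result = False

Answer: false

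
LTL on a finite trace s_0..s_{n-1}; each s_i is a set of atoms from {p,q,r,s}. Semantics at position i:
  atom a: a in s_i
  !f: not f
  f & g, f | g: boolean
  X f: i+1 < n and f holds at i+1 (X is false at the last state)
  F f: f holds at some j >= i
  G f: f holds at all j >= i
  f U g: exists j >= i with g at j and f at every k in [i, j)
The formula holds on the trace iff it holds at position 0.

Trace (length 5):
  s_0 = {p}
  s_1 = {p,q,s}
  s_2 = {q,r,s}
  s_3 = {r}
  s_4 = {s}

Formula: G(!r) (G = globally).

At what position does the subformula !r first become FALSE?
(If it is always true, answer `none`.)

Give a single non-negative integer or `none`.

Answer: 2

Derivation:
s_0={p}: !r=True r=False
s_1={p,q,s}: !r=True r=False
s_2={q,r,s}: !r=False r=True
s_3={r}: !r=False r=True
s_4={s}: !r=True r=False
G(!r) holds globally = False
First violation at position 2.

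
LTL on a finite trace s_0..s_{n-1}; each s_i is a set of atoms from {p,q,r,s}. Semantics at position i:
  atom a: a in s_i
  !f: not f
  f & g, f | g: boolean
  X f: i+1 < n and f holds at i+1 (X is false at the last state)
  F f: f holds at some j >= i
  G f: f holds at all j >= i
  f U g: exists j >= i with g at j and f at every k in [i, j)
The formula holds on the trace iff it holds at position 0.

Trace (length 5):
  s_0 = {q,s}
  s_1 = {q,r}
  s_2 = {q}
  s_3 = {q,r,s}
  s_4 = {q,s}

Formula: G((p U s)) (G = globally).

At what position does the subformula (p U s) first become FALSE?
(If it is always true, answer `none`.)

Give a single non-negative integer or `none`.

s_0={q,s}: (p U s)=True p=False s=True
s_1={q,r}: (p U s)=False p=False s=False
s_2={q}: (p U s)=False p=False s=False
s_3={q,r,s}: (p U s)=True p=False s=True
s_4={q,s}: (p U s)=True p=False s=True
G((p U s)) holds globally = False
First violation at position 1.

Answer: 1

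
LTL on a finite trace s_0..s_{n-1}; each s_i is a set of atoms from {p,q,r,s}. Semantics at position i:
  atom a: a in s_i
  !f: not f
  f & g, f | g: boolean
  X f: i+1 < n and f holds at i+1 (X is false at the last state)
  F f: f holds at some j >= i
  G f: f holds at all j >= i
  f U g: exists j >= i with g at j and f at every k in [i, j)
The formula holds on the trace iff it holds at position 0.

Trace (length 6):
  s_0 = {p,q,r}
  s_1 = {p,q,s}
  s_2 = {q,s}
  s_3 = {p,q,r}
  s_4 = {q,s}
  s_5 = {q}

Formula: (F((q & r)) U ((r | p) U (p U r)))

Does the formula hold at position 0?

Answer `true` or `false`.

s_0={p,q,r}: (F((q & r)) U ((r | p) U (p U r)))=True F((q & r))=True (q & r)=True q=True r=True ((r | p) U (p U r))=True (r | p)=True p=True (p U r)=True
s_1={p,q,s}: (F((q & r)) U ((r | p) U (p U r)))=True F((q & r))=True (q & r)=False q=True r=False ((r | p) U (p U r))=False (r | p)=True p=True (p U r)=False
s_2={q,s}: (F((q & r)) U ((r | p) U (p U r)))=True F((q & r))=True (q & r)=False q=True r=False ((r | p) U (p U r))=False (r | p)=False p=False (p U r)=False
s_3={p,q,r}: (F((q & r)) U ((r | p) U (p U r)))=True F((q & r))=True (q & r)=True q=True r=True ((r | p) U (p U r))=True (r | p)=True p=True (p U r)=True
s_4={q,s}: (F((q & r)) U ((r | p) U (p U r)))=False F((q & r))=False (q & r)=False q=True r=False ((r | p) U (p U r))=False (r | p)=False p=False (p U r)=False
s_5={q}: (F((q & r)) U ((r | p) U (p U r)))=False F((q & r))=False (q & r)=False q=True r=False ((r | p) U (p U r))=False (r | p)=False p=False (p U r)=False

Answer: true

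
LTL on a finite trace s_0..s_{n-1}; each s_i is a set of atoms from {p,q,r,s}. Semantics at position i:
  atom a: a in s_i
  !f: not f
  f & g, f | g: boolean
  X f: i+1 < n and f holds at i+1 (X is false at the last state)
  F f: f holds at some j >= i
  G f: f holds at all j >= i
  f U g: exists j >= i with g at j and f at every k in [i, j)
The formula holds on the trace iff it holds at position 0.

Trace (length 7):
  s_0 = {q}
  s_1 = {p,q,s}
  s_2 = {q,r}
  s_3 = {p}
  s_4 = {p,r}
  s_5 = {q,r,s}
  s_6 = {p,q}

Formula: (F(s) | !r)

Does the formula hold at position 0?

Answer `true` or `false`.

Answer: true

Derivation:
s_0={q}: (F(s) | !r)=True F(s)=True s=False !r=True r=False
s_1={p,q,s}: (F(s) | !r)=True F(s)=True s=True !r=True r=False
s_2={q,r}: (F(s) | !r)=True F(s)=True s=False !r=False r=True
s_3={p}: (F(s) | !r)=True F(s)=True s=False !r=True r=False
s_4={p,r}: (F(s) | !r)=True F(s)=True s=False !r=False r=True
s_5={q,r,s}: (F(s) | !r)=True F(s)=True s=True !r=False r=True
s_6={p,q}: (F(s) | !r)=True F(s)=False s=False !r=True r=False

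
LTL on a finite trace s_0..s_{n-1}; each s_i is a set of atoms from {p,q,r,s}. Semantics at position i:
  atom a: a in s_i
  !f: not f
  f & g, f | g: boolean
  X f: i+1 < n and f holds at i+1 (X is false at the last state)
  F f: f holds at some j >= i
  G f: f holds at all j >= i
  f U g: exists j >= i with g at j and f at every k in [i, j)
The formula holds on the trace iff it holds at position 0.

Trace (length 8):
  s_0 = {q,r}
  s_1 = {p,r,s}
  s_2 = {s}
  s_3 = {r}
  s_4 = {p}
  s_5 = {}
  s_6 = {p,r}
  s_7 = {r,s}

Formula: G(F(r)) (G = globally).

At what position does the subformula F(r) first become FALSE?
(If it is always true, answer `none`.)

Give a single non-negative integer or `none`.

Answer: none

Derivation:
s_0={q,r}: F(r)=True r=True
s_1={p,r,s}: F(r)=True r=True
s_2={s}: F(r)=True r=False
s_3={r}: F(r)=True r=True
s_4={p}: F(r)=True r=False
s_5={}: F(r)=True r=False
s_6={p,r}: F(r)=True r=True
s_7={r,s}: F(r)=True r=True
G(F(r)) holds globally = True
No violation — formula holds at every position.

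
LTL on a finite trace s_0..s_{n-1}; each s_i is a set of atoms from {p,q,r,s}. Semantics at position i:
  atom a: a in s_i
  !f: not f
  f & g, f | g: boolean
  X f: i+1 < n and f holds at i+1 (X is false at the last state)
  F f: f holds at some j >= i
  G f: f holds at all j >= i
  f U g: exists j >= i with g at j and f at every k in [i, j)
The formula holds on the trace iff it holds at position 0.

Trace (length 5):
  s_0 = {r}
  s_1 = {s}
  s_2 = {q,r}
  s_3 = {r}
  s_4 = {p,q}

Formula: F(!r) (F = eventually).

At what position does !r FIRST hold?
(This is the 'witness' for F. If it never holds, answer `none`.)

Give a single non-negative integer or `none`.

Answer: 1

Derivation:
s_0={r}: !r=False r=True
s_1={s}: !r=True r=False
s_2={q,r}: !r=False r=True
s_3={r}: !r=False r=True
s_4={p,q}: !r=True r=False
F(!r) holds; first witness at position 1.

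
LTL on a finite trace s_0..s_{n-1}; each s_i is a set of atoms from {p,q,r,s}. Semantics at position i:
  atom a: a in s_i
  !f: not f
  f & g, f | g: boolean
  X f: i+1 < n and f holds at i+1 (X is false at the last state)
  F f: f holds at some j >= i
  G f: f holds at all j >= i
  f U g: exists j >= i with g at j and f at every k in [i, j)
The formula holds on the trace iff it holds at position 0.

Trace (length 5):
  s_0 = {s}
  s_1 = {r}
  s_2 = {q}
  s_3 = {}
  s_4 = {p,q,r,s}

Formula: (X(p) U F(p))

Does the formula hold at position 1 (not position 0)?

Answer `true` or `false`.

s_0={s}: (X(p) U F(p))=True X(p)=False p=False F(p)=True
s_1={r}: (X(p) U F(p))=True X(p)=False p=False F(p)=True
s_2={q}: (X(p) U F(p))=True X(p)=False p=False F(p)=True
s_3={}: (X(p) U F(p))=True X(p)=True p=False F(p)=True
s_4={p,q,r,s}: (X(p) U F(p))=True X(p)=False p=True F(p)=True
Evaluating at position 1: result = True

Answer: true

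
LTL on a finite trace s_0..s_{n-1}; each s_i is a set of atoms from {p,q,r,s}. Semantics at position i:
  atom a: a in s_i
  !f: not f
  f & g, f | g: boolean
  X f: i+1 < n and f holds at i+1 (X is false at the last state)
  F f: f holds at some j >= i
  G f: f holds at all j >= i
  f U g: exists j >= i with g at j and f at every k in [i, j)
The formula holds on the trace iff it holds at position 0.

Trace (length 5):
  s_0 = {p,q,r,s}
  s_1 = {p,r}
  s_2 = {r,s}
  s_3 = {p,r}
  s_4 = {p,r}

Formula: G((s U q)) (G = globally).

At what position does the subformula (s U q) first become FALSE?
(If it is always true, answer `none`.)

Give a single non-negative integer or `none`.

Answer: 1

Derivation:
s_0={p,q,r,s}: (s U q)=True s=True q=True
s_1={p,r}: (s U q)=False s=False q=False
s_2={r,s}: (s U q)=False s=True q=False
s_3={p,r}: (s U q)=False s=False q=False
s_4={p,r}: (s U q)=False s=False q=False
G((s U q)) holds globally = False
First violation at position 1.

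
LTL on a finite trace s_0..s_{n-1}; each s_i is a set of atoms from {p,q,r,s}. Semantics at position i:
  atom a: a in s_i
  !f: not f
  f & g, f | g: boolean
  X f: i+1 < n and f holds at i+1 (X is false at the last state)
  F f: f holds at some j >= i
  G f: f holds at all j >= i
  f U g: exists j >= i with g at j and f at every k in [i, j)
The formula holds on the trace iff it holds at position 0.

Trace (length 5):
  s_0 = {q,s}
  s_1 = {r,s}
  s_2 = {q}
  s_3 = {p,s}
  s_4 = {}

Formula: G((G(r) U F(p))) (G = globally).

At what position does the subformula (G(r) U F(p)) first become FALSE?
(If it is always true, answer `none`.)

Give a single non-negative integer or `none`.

Answer: 4

Derivation:
s_0={q,s}: (G(r) U F(p))=True G(r)=False r=False F(p)=True p=False
s_1={r,s}: (G(r) U F(p))=True G(r)=False r=True F(p)=True p=False
s_2={q}: (G(r) U F(p))=True G(r)=False r=False F(p)=True p=False
s_3={p,s}: (G(r) U F(p))=True G(r)=False r=False F(p)=True p=True
s_4={}: (G(r) U F(p))=False G(r)=False r=False F(p)=False p=False
G((G(r) U F(p))) holds globally = False
First violation at position 4.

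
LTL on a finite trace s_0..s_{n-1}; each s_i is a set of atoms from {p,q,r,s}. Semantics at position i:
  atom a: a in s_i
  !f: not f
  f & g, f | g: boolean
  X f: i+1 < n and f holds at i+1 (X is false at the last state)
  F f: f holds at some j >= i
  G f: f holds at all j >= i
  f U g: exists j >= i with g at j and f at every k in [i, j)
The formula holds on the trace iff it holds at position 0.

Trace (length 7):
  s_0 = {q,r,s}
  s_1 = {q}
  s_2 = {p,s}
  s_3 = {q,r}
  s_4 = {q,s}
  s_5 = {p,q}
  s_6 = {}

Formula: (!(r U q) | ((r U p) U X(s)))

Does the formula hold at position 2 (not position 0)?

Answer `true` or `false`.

s_0={q,r,s}: (!(r U q) | ((r U p) U X(s)))=False !(r U q)=False (r U q)=True r=True q=True ((r U p) U X(s))=False (r U p)=False p=False X(s)=False s=True
s_1={q}: (!(r U q) | ((r U p) U X(s)))=True !(r U q)=False (r U q)=True r=False q=True ((r U p) U X(s))=True (r U p)=False p=False X(s)=True s=False
s_2={p,s}: (!(r U q) | ((r U p) U X(s)))=True !(r U q)=True (r U q)=False r=False q=False ((r U p) U X(s))=True (r U p)=True p=True X(s)=False s=True
s_3={q,r}: (!(r U q) | ((r U p) U X(s)))=True !(r U q)=False (r U q)=True r=True q=True ((r U p) U X(s))=True (r U p)=False p=False X(s)=True s=False
s_4={q,s}: (!(r U q) | ((r U p) U X(s)))=False !(r U q)=False (r U q)=True r=False q=True ((r U p) U X(s))=False (r U p)=False p=False X(s)=False s=True
s_5={p,q}: (!(r U q) | ((r U p) U X(s)))=False !(r U q)=False (r U q)=True r=False q=True ((r U p) U X(s))=False (r U p)=True p=True X(s)=False s=False
s_6={}: (!(r U q) | ((r U p) U X(s)))=True !(r U q)=True (r U q)=False r=False q=False ((r U p) U X(s))=False (r U p)=False p=False X(s)=False s=False
Evaluating at position 2: result = True

Answer: true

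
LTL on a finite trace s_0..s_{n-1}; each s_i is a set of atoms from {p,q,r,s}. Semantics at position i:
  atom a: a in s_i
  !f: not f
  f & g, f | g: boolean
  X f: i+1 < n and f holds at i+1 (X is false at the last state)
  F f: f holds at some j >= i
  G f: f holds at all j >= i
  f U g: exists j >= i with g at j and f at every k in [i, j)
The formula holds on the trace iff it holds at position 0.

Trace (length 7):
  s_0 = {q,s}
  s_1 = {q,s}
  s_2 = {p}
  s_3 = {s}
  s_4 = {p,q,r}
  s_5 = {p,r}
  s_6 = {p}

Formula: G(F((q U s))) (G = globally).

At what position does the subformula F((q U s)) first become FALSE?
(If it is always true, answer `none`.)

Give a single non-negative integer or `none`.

s_0={q,s}: F((q U s))=True (q U s)=True q=True s=True
s_1={q,s}: F((q U s))=True (q U s)=True q=True s=True
s_2={p}: F((q U s))=True (q U s)=False q=False s=False
s_3={s}: F((q U s))=True (q U s)=True q=False s=True
s_4={p,q,r}: F((q U s))=False (q U s)=False q=True s=False
s_5={p,r}: F((q U s))=False (q U s)=False q=False s=False
s_6={p}: F((q U s))=False (q U s)=False q=False s=False
G(F((q U s))) holds globally = False
First violation at position 4.

Answer: 4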